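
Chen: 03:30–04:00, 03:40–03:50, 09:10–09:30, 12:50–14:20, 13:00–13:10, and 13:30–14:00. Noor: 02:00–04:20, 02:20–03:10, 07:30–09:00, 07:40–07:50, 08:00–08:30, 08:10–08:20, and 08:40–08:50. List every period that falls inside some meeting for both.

03:30–04:00

First set merges to 03:30–04:00, 09:10–09:30, 12:50–14:20.
Second set merges to 02:00–04:20, 07:30–09:00.
03:30–04:00 ∩ B → 03:30–04:00.
09:10–09:30 meets no B interval.
12:50–14:20 meets no B interval.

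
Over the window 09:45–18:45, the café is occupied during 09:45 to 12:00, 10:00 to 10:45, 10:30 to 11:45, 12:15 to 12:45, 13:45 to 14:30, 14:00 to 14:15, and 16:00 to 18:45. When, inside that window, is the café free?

12:00–12:15, 12:45–13:45, 14:30–16:00

The merged coverage is 09:45–12:00, 12:15–12:45, 13:45–14:30, 16:00–18:45.
Gaps within 09:45–18:45: 12:00–12:15, 12:45–13:45, 14:30–16:00.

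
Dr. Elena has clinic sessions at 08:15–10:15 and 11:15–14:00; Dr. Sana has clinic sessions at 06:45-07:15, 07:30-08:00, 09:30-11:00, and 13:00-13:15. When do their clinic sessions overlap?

09:30–10:15, 13:00–13:15

08:15–10:15 overlaps B on 09:30–10:15.
11:15–14:00 overlaps B on 13:00–13:15.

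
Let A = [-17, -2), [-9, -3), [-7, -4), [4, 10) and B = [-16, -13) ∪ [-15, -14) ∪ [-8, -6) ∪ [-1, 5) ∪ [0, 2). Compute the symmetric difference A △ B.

First set merges to [-17, -2), [4, 10).
Second set merges to [-16, -13), [-8, -6), [-1, 5).
Only in the first: [-17, -16), [-13, -8), [-6, -2), [5, 10).
Only in the second: [-1, 4).
Together these are the periods covered by exactly one.

[-17, -16) ∪ [-13, -8) ∪ [-6, -2) ∪ [-1, 4) ∪ [5, 10)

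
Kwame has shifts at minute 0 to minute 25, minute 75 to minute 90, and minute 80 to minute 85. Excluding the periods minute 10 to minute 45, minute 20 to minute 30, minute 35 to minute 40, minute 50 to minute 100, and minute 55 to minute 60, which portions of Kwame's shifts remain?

First set merges to minute 0 to minute 25, minute 75 to minute 90.
Second set merges to minute 10 to minute 45, minute 50 to minute 100.
minute 0 to minute 25 with B removed leaves minute 0 to minute 10.
minute 75 to minute 90 lies entirely inside B → drops out.

minute 0 to minute 10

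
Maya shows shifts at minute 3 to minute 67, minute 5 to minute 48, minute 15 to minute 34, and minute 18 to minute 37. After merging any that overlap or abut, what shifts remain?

minute 3 to minute 67

minute 5 to minute 48 overlaps/touches minute 3 to minute 67 → extend to minute 3 to minute 67.
minute 15 to minute 34 overlaps/touches minute 3 to minute 67 → extend to minute 3 to minute 67.
minute 18 to minute 37 overlaps/touches minute 3 to minute 67 → extend to minute 3 to minute 67.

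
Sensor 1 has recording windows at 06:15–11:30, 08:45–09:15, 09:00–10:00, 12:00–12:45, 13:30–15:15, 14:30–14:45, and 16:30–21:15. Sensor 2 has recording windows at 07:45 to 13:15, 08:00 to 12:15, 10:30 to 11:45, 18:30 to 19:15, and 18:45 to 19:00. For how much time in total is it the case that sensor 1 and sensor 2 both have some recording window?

5 h 15 min

A, merged: 06:15-11:30, 12:00-12:45, 13:30-15:15, 16:30-21:15.
B, merged: 07:45-13:15, 18:30-19:15.
A ∩ B = 07:45-11:30, 12:00-12:45, 18:30-19:15.
Total: 3 h 45 min + 45 min + 45 min = 5 h 15 min.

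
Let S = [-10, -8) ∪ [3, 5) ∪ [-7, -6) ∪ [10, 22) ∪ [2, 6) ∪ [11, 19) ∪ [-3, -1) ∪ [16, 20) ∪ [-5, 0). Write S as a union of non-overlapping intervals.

Sort by start: [-10, -8), [-7, -6), [-5, 0), [-3, -1), [2, 6), [3, 5), [10, 22), [11, 19), [16, 20).
[-7, -6) is disjoint → start new block.
[-5, 0) is disjoint → start new block.
[-3, -1) overlaps/touches [-5, 0) → extend to [-5, 0).
[2, 6) is disjoint → start new block.
[3, 5) overlaps/touches [2, 6) → extend to [2, 6).
[10, 22) is disjoint → start new block.
[11, 19) overlaps/touches [10, 22) → extend to [10, 22).
[16, 20) overlaps/touches [10, 22) → extend to [10, 22).

[-10, -8) ∪ [-7, -6) ∪ [-5, 0) ∪ [2, 6) ∪ [10, 22)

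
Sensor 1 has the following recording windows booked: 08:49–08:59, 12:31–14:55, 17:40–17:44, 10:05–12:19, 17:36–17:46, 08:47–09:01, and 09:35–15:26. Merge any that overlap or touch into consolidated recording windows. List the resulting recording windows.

08:47-09:01, 09:35-15:26, 17:36-17:46

Sort by start: 08:47-09:01, 08:49-08:59, 09:35-15:26, 10:05-12:19, 12:31-14:55, 17:36-17:46, 17:40-17:44.
08:49-08:59 overlaps/touches 08:47-09:01 → extend to 08:47-09:01.
09:35-15:26 is disjoint → start new block.
10:05-12:19 overlaps/touches 09:35-15:26 → extend to 09:35-15:26.
12:31-14:55 overlaps/touches 09:35-15:26 → extend to 09:35-15:26.
17:36-17:46 is disjoint → start new block.
17:40-17:44 overlaps/touches 17:36-17:46 → extend to 17:36-17:46.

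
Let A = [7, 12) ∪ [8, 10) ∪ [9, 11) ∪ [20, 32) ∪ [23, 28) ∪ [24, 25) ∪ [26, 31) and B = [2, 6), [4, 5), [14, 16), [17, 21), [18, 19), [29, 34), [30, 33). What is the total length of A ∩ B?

Merge the first list: [7, 12), [20, 32).
Merge the second list: [2, 6), [14, 16), [17, 21), [29, 34).
A ∩ B = [20, 21), [29, 32).
Total: 1 + 3 = 4.

4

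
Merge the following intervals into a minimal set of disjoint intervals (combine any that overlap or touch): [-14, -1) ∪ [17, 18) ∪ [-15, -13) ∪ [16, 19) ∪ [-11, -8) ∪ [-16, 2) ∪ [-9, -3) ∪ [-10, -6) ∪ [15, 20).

Sort by start: [-16, 2), [-15, -13), [-14, -1), [-11, -8), [-10, -6), [-9, -3), [15, 20), [16, 19), [17, 18).
[-15, -13) overlaps/touches [-16, 2) → extend to [-16, 2).
[-14, -1) overlaps/touches [-16, 2) → extend to [-16, 2).
[-11, -8) overlaps/touches [-16, 2) → extend to [-16, 2).
[-10, -6) overlaps/touches [-16, 2) → extend to [-16, 2).
[-9, -3) overlaps/touches [-16, 2) → extend to [-16, 2).
[15, 20) is disjoint → start new block.
[16, 19) overlaps/touches [15, 20) → extend to [15, 20).
[17, 18) overlaps/touches [15, 20) → extend to [15, 20).

[-16, 2) ∪ [15, 20)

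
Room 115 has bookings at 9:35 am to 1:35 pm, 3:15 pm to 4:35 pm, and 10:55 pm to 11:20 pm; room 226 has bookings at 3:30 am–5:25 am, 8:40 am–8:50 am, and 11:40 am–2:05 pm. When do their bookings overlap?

9:35 am-1:35 pm ∩ B → 11:40 am-1:35 pm.
3:15 pm-4:35 pm meets no B interval.
10:55 pm-11:20 pm meets no B interval.

11:40 am-1:35 pm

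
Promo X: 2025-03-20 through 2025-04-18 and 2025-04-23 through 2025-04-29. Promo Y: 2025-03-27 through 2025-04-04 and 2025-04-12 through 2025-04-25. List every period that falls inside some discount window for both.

2025-03-27 through 2025-04-04, 2025-04-12 through 2025-04-18, 2025-04-23 through 2025-04-25

2025-03-20 through 2025-04-18 ∩ B → 2025-03-27 through 2025-04-04, 2025-04-12 through 2025-04-18.
2025-04-23 through 2025-04-29 ∩ B → 2025-04-23 through 2025-04-25.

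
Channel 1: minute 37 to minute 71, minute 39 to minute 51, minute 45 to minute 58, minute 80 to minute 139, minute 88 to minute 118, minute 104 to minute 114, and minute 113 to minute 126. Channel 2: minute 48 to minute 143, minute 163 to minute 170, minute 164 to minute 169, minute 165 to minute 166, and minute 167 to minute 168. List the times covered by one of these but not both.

Merge the first list: minute 37 to minute 71, minute 80 to minute 139.
Merge the second list: minute 48 to minute 143, minute 163 to minute 170.
A \ B = minute 37 to minute 48.
B \ A = minute 71 to minute 80, minute 139 to minute 143, minute 163 to minute 170.
Union of the two gives the symmetric difference.

minute 37 to minute 48, minute 71 to minute 80, minute 139 to minute 143, minute 163 to minute 170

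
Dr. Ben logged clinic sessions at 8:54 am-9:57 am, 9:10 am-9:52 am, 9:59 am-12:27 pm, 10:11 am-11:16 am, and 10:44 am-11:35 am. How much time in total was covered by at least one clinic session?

3 h 31 min

Merged: 8:54 am–9:57 am, 9:59 am–12:27 pm.
Lengths: 1 h 3 min + 2 h 28 min = 3 h 31 min.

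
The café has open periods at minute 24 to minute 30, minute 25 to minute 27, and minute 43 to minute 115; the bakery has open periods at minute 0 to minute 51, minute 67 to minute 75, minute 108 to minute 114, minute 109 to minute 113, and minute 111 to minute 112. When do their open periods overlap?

A, merged: minute 24 to minute 30, minute 43 to minute 115.
B, merged: minute 0 to minute 51, minute 67 to minute 75, minute 108 to minute 114.
minute 24 to minute 30 meets the second set on minute 24 to minute 30.
minute 43 to minute 115 meets the second set on minute 43 to minute 51, minute 67 to minute 75, minute 108 to minute 114.

minute 24 to minute 30, minute 43 to minute 51, minute 67 to minute 75, minute 108 to minute 114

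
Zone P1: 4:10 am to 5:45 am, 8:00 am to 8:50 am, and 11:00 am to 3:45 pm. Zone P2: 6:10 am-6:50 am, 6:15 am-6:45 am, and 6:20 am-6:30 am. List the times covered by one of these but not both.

Second set merges to 6:10 am–6:50 am.
A but not B: 4:10 am–5:45 am, 8:00 am–8:50 am, 11:00 am–3:45 pm.
B but not A: 6:10 am–6:50 am.
Combining gives A △ B.

4:10 am–5:45 am, 6:10 am–6:50 am, 8:00 am–8:50 am, 11:00 am–3:45 pm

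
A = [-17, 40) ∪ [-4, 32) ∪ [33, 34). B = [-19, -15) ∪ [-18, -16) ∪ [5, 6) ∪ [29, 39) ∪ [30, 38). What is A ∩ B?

[-17, -15) ∪ [5, 6) ∪ [29, 39)

Merge the first list: [-17, 40).
Merge the second list: [-19, -15), [5, 6), [29, 39).
[-17, 40) meets the second set on [-17, -15), [5, 6), [29, 39).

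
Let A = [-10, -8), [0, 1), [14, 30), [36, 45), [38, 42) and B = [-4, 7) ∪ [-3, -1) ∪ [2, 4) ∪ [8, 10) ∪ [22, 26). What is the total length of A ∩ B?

5

Merge the first list: [-10, -8), [0, 1), [14, 30), [36, 45).
Merge the second list: [-4, 7), [8, 10), [22, 26).
A ∩ B = [0, 1), [22, 26).
Total: 1 + 4 = 5.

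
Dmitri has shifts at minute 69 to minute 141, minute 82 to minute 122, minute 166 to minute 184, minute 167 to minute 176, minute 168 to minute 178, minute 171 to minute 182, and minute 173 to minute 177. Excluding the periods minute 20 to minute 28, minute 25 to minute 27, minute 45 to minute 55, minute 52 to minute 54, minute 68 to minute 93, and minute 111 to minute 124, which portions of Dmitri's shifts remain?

minute 93 to minute 111, minute 124 to minute 141, minute 166 to minute 184

First set merges to minute 69 to minute 141, minute 166 to minute 184.
Second set merges to minute 20 to minute 28, minute 45 to minute 55, minute 68 to minute 93, minute 111 to minute 124.
minute 69 to minute 141 minus B → minute 93 to minute 111, minute 124 to minute 141.
minute 166 to minute 184: no B overlap → unchanged.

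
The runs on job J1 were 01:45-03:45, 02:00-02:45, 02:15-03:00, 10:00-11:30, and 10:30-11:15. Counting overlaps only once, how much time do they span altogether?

3 h 30 min

Merged: 01:45–03:45, 10:00–11:30.
Lengths: 2 h + 1 h 30 min = 3 h 30 min.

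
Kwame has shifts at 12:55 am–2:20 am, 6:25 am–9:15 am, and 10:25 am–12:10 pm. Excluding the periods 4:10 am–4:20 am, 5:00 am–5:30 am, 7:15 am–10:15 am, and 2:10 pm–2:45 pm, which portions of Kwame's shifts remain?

12:55 am–2:20 am, 6:25 am–7:15 am, 10:25 am–12:10 pm

12:55 am–2:20 am: no B overlap → unchanged.
6:25 am–9:15 am minus B → 6:25 am–7:15 am.
10:25 am–12:10 pm: no B overlap → unchanged.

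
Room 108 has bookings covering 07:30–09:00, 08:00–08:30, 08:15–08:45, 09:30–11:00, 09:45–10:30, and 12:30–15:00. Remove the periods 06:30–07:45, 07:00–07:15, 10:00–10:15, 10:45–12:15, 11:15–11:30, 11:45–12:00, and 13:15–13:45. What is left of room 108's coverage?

A, merged: 07:30–09:00, 09:30–11:00, 12:30–15:00.
B, merged: 06:30–07:45, 10:00–10:15, 10:45–12:15, 13:15–13:45.
07:30–09:00 \ B = 07:45–09:00.
09:30–11:00 \ B = 09:30–10:00, 10:15–10:45.
12:30–15:00 \ B = 12:30–13:15, 13:45–15:00.

07:45–09:00, 09:30–10:00, 10:15–10:45, 12:30–13:15, 13:45–15:00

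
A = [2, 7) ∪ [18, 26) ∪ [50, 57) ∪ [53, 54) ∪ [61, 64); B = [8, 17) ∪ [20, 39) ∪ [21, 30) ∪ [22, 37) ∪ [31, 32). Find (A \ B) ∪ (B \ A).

Merge the first list: [2, 7), [18, 26), [50, 57), [61, 64).
Merge the second list: [8, 17), [20, 39).
A but not B: [2, 7), [18, 20), [50, 57), [61, 64).
B but not A: [8, 17), [26, 39).
Combining gives A △ B.

[2, 7) ∪ [8, 17) ∪ [18, 20) ∪ [26, 39) ∪ [50, 57) ∪ [61, 64)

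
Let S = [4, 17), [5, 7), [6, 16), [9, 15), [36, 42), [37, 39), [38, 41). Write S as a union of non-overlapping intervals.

[4, 17) ∪ [36, 42)

[5, 7) overlaps/touches [4, 17) → extend to [4, 17).
[6, 16) overlaps/touches [4, 17) → extend to [4, 17).
[9, 15) overlaps/touches [4, 17) → extend to [4, 17).
[36, 42) is disjoint → start new block.
[37, 39) overlaps/touches [36, 42) → extend to [36, 42).
[38, 41) overlaps/touches [36, 42) → extend to [36, 42).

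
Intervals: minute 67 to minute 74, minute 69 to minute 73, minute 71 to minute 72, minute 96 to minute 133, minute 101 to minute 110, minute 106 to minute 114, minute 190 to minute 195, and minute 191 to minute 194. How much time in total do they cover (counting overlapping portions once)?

Merged: minute 67 to minute 74, minute 96 to minute 133, minute 190 to minute 195.
Lengths: 7 minutes + 37 minutes + 5 minutes = 49 minutes.

49 minutes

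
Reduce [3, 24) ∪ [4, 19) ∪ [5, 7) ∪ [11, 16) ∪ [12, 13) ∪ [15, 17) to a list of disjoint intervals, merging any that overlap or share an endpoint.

[3, 24)

[4, 19) overlaps/touches [3, 24) → extend to [3, 24).
[5, 7) overlaps/touches [3, 24) → extend to [3, 24).
[11, 16) overlaps/touches [3, 24) → extend to [3, 24).
[12, 13) overlaps/touches [3, 24) → extend to [3, 24).
[15, 17) overlaps/touches [3, 24) → extend to [3, 24).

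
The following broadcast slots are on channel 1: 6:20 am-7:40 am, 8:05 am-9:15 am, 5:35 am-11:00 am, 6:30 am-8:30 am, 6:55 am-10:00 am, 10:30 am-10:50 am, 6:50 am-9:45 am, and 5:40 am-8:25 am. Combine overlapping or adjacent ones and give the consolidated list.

Sort by start: 5:35 am-11:00 am, 5:40 am-8:25 am, 6:20 am-7:40 am, 6:30 am-8:30 am, 6:50 am-9:45 am, 6:55 am-10:00 am, 8:05 am-9:15 am, 10:30 am-10:50 am.
5:40 am-8:25 am overlaps/touches 5:35 am-11:00 am → extend to 5:35 am-11:00 am.
6:20 am-7:40 am overlaps/touches 5:35 am-11:00 am → extend to 5:35 am-11:00 am.
6:30 am-8:30 am overlaps/touches 5:35 am-11:00 am → extend to 5:35 am-11:00 am.
6:50 am-9:45 am overlaps/touches 5:35 am-11:00 am → extend to 5:35 am-11:00 am.
6:55 am-10:00 am overlaps/touches 5:35 am-11:00 am → extend to 5:35 am-11:00 am.
8:05 am-9:15 am overlaps/touches 5:35 am-11:00 am → extend to 5:35 am-11:00 am.
10:30 am-10:50 am overlaps/touches 5:35 am-11:00 am → extend to 5:35 am-11:00 am.

5:35 am-11:00 am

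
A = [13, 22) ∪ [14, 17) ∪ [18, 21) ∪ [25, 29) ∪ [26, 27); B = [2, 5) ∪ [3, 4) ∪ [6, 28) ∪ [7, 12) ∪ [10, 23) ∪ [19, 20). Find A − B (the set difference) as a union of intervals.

[28, 29)

First set merges to [13, 22), [25, 29).
Second set merges to [2, 5), [6, 28).
[13, 22): fully covered by B → removed.
[25, 29) minus B → [28, 29).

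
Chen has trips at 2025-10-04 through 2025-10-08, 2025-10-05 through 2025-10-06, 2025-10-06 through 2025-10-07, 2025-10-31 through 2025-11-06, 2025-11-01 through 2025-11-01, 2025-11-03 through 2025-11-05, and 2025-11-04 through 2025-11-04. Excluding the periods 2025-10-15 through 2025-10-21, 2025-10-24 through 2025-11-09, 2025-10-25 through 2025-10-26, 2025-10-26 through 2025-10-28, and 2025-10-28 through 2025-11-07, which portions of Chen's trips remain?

First set merges to 2025-10-04 through 2025-10-08, 2025-10-31 through 2025-11-06.
Second set merges to 2025-10-15 through 2025-10-21, 2025-10-24 through 2025-11-09.
2025-10-04 through 2025-10-08 is untouched.
2025-10-31 through 2025-11-06 lies entirely inside B → drops out.

2025-10-04 through 2025-10-08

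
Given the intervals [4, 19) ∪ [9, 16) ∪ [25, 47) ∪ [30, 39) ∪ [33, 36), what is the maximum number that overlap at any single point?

3

Sweep endpoints in order; track running count of active intervals.
Peak of 3 reached at 33.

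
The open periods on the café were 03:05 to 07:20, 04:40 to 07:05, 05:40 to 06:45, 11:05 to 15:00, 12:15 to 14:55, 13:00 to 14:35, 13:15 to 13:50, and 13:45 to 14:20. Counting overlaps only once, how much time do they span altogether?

8 h 10 min

Merged: 03:05–07:20, 11:05–15:00.
Lengths: 4 h 15 min + 3 h 55 min = 8 h 10 min.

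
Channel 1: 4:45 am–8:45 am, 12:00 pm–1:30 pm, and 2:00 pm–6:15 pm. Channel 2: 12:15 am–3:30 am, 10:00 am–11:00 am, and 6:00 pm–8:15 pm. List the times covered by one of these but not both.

12:15 am-3:30 am, 4:45 am-8:45 am, 10:00 am-11:00 am, 12:00 pm-1:30 pm, 2:00 pm-6:00 pm, 6:15 pm-8:15 pm

Only in the first: 4:45 am-8:45 am, 12:00 pm-1:30 pm, 2:00 pm-6:00 pm.
Only in the second: 12:15 am-3:30 am, 10:00 am-11:00 am, 6:15 pm-8:15 pm.
Together these are the periods covered by exactly one.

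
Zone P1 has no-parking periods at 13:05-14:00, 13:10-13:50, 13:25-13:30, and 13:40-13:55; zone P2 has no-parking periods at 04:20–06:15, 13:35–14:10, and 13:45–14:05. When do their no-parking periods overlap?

A, merged: 13:05–14:00.
B, merged: 04:20–06:15, 13:35–14:10.
13:05–14:00 ∩ B → 13:35–14:00.

13:35–14:00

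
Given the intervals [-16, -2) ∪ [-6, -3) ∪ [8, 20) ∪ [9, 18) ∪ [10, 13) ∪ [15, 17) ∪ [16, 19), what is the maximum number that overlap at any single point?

At 16, 4 of the intervals are simultaneously active.
No point has more.

4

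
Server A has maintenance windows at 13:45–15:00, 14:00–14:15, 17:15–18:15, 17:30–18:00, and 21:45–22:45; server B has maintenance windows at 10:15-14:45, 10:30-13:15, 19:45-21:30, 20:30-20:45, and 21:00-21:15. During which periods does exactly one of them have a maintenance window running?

First set merges to 13:45-15:00, 17:15-18:15, 21:45-22:45.
Second set merges to 10:15-14:45, 19:45-21:30.
A but not B: 14:45-15:00, 17:15-18:15, 21:45-22:45.
B but not A: 10:15-13:45, 19:45-21:30.
Combining gives A △ B.

10:15-13:45, 14:45-15:00, 17:15-18:15, 19:45-21:30, 21:45-22:45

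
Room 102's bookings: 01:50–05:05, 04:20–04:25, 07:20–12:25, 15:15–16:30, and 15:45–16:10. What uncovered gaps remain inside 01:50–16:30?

Covered (merged): 01:50–05:05, 07:20–12:25, 15:15–16:30.
Gaps within 01:50–16:30: 05:05–07:20, 12:25–15:15.

05:05–07:20, 12:25–15:15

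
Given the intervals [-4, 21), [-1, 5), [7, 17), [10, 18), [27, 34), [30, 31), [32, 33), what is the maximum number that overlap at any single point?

3

At 10, 3 of the intervals are simultaneously active.
No point has more.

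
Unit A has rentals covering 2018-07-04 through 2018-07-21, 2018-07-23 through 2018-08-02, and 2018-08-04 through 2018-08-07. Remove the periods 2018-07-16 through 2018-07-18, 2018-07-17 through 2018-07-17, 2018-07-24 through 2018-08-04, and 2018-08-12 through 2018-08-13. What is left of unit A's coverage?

Second set merges to 2018-07-16 through 2018-07-18, 2018-07-24 through 2018-08-04, 2018-08-12 through 2018-08-13.
2018-07-04 through 2018-07-21 \ B = 2018-07-04 through 2018-07-15, 2018-07-19 through 2018-07-21.
2018-07-23 through 2018-08-02 \ B = 2018-07-23 through 2018-07-23.
2018-08-04 through 2018-08-07 \ B = 2018-08-05 through 2018-08-07.

2018-07-04 through 2018-07-15, 2018-07-19 through 2018-07-21, 2018-07-23 through 2018-07-23, 2018-08-05 through 2018-08-07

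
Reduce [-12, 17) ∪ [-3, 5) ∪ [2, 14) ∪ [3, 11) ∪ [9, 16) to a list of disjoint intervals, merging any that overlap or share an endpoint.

[-12, 17)

[-3, 5) overlaps/touches [-12, 17) → extend to [-12, 17).
[2, 14) overlaps/touches [-12, 17) → extend to [-12, 17).
[3, 11) overlaps/touches [-12, 17) → extend to [-12, 17).
[9, 16) overlaps/touches [-12, 17) → extend to [-12, 17).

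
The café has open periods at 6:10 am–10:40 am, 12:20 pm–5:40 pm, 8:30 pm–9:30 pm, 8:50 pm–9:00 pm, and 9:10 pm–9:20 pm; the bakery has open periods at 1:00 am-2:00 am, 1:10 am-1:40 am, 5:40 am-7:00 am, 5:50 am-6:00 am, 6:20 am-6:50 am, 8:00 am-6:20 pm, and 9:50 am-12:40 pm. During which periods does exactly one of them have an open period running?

1:00 am–2:00 am, 5:40 am–6:10 am, 7:00 am–8:00 am, 10:40 am–12:20 pm, 5:40 pm–6:20 pm, 8:30 pm–9:30 pm

First set merges to 6:10 am–10:40 am, 12:20 pm–5:40 pm, 8:30 pm–9:30 pm.
Second set merges to 1:00 am–2:00 am, 5:40 am–7:00 am, 8:00 am–6:20 pm.
A but not B: 7:00 am–8:00 am, 8:30 pm–9:30 pm.
B but not A: 1:00 am–2:00 am, 5:40 am–6:10 am, 10:40 am–12:20 pm, 5:40 pm–6:20 pm.
Combining gives A △ B.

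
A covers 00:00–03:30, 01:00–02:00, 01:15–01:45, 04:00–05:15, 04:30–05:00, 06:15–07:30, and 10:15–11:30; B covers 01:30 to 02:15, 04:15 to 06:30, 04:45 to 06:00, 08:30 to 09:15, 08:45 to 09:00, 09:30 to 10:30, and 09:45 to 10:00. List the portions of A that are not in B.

First set merges to 00:00–03:30, 04:00–05:15, 06:15–07:30, 10:15–11:30.
Second set merges to 01:30–02:15, 04:15–06:30, 08:30–09:15, 09:30–10:30.
00:00–03:30 with B removed leaves 00:00–01:30, 02:15–03:30.
04:00–05:15 with B removed leaves 04:00–04:15.
06:15–07:30 with B removed leaves 06:30–07:30.
10:15–11:30 with B removed leaves 10:30–11:30.

00:00–01:30, 02:15–03:30, 04:00–04:15, 06:30–07:30, 10:30–11:30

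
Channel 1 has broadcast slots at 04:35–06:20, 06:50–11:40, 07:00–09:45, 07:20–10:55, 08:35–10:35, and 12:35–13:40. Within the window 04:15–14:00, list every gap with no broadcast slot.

04:15-04:35, 06:20-06:50, 11:40-12:35, 13:40-14:00

The merged coverage is 04:35-06:20, 06:50-11:40, 12:35-13:40.
Gaps within 04:15-14:00: 04:15-04:35, 06:20-06:50, 11:40-12:35, 13:40-14:00.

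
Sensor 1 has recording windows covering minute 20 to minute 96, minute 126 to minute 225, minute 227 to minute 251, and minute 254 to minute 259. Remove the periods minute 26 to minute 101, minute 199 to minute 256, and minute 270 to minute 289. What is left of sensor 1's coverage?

minute 20 to minute 96 with B removed leaves minute 20 to minute 26.
minute 126 to minute 225 with B removed leaves minute 126 to minute 199.
minute 227 to minute 251 lies entirely inside B → drops out.
minute 254 to minute 259 with B removed leaves minute 256 to minute 259.

minute 20 to minute 26, minute 126 to minute 199, minute 256 to minute 259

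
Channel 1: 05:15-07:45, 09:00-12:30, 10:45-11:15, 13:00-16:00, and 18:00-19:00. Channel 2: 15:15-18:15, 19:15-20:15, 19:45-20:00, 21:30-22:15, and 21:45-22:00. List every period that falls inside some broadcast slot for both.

15:15–16:00, 18:00–18:15

Merge the first list: 05:15–07:45, 09:00–12:30, 13:00–16:00, 18:00–19:00.
Merge the second list: 15:15–18:15, 19:15–20:15, 21:30–22:15.
05:15–07:45: no overlap with the second set.
09:00–12:30: no overlap with the second set.
13:00–16:00 meets the second set on 15:15–16:00.
18:00–19:00 meets the second set on 18:00–18:15.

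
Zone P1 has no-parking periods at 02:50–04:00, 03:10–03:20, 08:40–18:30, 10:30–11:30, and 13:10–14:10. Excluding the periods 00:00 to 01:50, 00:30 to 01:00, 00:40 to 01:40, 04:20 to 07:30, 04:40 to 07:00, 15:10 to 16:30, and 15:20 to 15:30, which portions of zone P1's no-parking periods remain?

A, merged: 02:50–04:00, 08:40–18:30.
B, merged: 00:00–01:50, 04:20–07:30, 15:10–16:30.
02:50–04:00: nothing removed.
08:40–18:30 \ B = 08:40–15:10, 16:30–18:30.

02:50–04:00, 08:40–15:10, 16:30–18:30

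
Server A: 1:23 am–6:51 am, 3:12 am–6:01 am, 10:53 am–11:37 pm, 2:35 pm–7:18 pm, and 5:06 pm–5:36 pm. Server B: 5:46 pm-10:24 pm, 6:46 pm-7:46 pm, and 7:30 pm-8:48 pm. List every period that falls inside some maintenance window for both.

5:46 pm–10:24 pm

First set merges to 1:23 am–6:51 am, 10:53 am–11:37 pm.
Second set merges to 5:46 pm–10:24 pm.
1:23 am–6:51 am meets no B interval.
10:53 am–11:37 pm ∩ B → 5:46 pm–10:24 pm.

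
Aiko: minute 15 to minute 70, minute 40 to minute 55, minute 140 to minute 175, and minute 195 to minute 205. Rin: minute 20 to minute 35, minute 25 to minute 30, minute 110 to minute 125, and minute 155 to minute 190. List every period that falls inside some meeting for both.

First set merges to minute 15 to minute 70, minute 140 to minute 175, minute 195 to minute 205.
Second set merges to minute 20 to minute 35, minute 110 to minute 125, minute 155 to minute 190.
minute 15 to minute 70 ∩ B → minute 20 to minute 35.
minute 140 to minute 175 ∩ B → minute 155 to minute 175.
minute 195 to minute 205 meets no B interval.

minute 20 to minute 35, minute 155 to minute 175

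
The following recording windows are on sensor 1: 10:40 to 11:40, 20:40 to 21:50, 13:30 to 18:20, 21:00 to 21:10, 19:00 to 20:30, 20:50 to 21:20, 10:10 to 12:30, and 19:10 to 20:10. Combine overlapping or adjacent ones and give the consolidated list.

Sort by start: 10:10–12:30, 10:40–11:40, 13:30–18:20, 19:00–20:30, 19:10–20:10, 20:40–21:50, 20:50–21:20, 21:00–21:10.
10:40–11:40 overlaps/touches 10:10–12:30 → extend to 10:10–12:30.
13:30–18:20 is disjoint → start new block.
19:00–20:30 is disjoint → start new block.
19:10–20:10 overlaps/touches 19:00–20:30 → extend to 19:00–20:30.
20:40–21:50 is disjoint → start new block.
20:50–21:20 overlaps/touches 20:40–21:50 → extend to 20:40–21:50.
21:00–21:10 overlaps/touches 20:40–21:50 → extend to 20:40–21:50.

10:10–12:30, 13:30–18:20, 19:00–20:30, 20:40–21:50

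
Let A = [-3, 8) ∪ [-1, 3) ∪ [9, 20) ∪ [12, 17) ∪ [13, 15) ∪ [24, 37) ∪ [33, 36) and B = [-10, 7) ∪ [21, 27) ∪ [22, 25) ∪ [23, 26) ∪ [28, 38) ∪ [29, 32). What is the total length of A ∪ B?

First set merges to [-3, 8), [9, 20), [24, 37).
Second set merges to [-10, 7), [21, 27), [28, 38).
A ∪ B = [-10, 8), [9, 20), [21, 38).
Total: 18 + 11 + 17 = 46.

46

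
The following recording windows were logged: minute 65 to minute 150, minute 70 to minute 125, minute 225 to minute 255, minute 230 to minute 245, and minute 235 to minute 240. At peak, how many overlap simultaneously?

3

Walk the sorted start/end points keeping a running depth.
The depth first hits 3 at minute 235.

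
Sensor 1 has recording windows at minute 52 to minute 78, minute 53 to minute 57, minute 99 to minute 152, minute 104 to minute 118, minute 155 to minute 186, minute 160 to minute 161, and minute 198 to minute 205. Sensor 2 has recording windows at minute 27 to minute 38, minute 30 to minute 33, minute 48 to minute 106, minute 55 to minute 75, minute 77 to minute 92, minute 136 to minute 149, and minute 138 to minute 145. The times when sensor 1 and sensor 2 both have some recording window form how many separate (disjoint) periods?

3

A, merged: minute 52 to minute 78, minute 99 to minute 152, minute 155 to minute 186, minute 198 to minute 205.
B, merged: minute 27 to minute 38, minute 48 to minute 106, minute 136 to minute 149.
A ∩ B = minute 52 to minute 78, minute 99 to minute 106, minute 136 to minute 149.
That is 3 disjoint pieces.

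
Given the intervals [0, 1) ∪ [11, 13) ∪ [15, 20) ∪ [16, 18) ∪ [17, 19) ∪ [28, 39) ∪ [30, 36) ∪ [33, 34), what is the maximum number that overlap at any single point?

Walk the sorted start/end points keeping a running depth.
The depth first hits 3 at 17.

3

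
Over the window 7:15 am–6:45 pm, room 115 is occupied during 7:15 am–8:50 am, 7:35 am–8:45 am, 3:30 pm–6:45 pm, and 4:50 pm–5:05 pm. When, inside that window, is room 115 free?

8:50 am–3:30 pm

Covered (merged): 7:15 am–8:50 am, 3:30 pm–6:45 pm.
Gaps within 7:15 am–6:45 pm: 8:50 am–3:30 pm.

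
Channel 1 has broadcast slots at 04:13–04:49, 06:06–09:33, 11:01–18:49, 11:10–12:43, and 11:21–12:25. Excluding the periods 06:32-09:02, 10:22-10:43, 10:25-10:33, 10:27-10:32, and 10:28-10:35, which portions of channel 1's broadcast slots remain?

First set merges to 04:13–04:49, 06:06–09:33, 11:01–18:49.
Second set merges to 06:32–09:02, 10:22–10:43.
04:13–04:49 is untouched.
06:06–09:33 with B removed leaves 06:06–06:32, 09:02–09:33.
11:01–18:49 is untouched.

04:13–04:49, 06:06–06:32, 09:02–09:33, 11:01–18:49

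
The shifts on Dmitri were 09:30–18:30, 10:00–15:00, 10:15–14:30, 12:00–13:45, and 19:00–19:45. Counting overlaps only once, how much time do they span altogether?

Merged: 09:30–18:30, 19:00–19:45.
Lengths: 9 h + 45 min = 9 h 45 min.

9 h 45 min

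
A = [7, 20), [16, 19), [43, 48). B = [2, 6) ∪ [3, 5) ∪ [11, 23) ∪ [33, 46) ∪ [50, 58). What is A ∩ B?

[11, 20) ∪ [43, 46)

First set merges to [7, 20), [43, 48).
Second set merges to [2, 6), [11, 23), [33, 46), [50, 58).
[7, 20) overlaps B on [11, 20).
[43, 48) overlaps B on [43, 46).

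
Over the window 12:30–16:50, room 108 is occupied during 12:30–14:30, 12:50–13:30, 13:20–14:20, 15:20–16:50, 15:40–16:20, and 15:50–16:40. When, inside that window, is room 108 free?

After merging, the occupied span is 12:30–14:30, 15:20–16:50.
Uncovered inside 12:30–16:50: 14:30–15:20.

14:30–15:20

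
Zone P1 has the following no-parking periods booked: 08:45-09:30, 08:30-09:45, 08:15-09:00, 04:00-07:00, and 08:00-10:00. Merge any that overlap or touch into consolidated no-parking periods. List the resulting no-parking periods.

04:00–07:00, 08:00–10:00

Sort by start: 04:00–07:00, 08:00–10:00, 08:15–09:00, 08:30–09:45, 08:45–09:30.
08:00–10:00 is disjoint → start new block.
08:15–09:00 overlaps/touches 08:00–10:00 → extend to 08:00–10:00.
08:30–09:45 overlaps/touches 08:00–10:00 → extend to 08:00–10:00.
08:45–09:30 overlaps/touches 08:00–10:00 → extend to 08:00–10:00.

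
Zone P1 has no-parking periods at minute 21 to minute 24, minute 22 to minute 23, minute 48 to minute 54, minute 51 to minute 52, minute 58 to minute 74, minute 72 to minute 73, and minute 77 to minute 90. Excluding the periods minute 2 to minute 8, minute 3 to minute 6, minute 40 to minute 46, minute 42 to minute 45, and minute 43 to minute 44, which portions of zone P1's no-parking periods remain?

First set merges to minute 21 to minute 24, minute 48 to minute 54, minute 58 to minute 74, minute 77 to minute 90.
Second set merges to minute 2 to minute 8, minute 40 to minute 46.
minute 21 to minute 24 is untouched.
minute 48 to minute 54 is untouched.
minute 58 to minute 74 is untouched.
minute 77 to minute 90 is untouched.

minute 21 to minute 24, minute 48 to minute 54, minute 58 to minute 74, minute 77 to minute 90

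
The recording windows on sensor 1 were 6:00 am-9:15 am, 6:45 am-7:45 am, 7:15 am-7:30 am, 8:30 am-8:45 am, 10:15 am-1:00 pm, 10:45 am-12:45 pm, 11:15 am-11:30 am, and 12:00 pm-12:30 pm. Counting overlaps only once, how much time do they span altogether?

Merged: 6:00 am–9:15 am, 10:15 am–1:00 pm.
Lengths: 3 h 15 min + 2 h 45 min = 6 h.

6 h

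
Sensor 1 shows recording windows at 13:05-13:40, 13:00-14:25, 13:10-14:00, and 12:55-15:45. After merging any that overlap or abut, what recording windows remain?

12:55-15:45

Sort by start: 12:55-15:45, 13:00-14:25, 13:05-13:40, 13:10-14:00.
13:00-14:25 overlaps/touches 12:55-15:45 → extend to 12:55-15:45.
13:05-13:40 overlaps/touches 12:55-15:45 → extend to 12:55-15:45.
13:10-14:00 overlaps/touches 12:55-15:45 → extend to 12:55-15:45.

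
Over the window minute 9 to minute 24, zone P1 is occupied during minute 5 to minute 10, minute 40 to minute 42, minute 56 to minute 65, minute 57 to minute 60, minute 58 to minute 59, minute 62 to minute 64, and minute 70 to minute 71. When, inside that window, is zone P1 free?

The merged coverage is minute 5 to minute 10, minute 40 to minute 42, minute 56 to minute 65, minute 70 to minute 71.
Complement within minute 9 to minute 24: minute 10 to minute 24.

minute 10 to minute 24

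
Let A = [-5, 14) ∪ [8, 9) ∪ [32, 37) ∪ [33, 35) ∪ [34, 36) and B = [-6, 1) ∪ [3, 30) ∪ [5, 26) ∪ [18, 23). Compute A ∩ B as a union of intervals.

Merge the first list: [-5, 14), [32, 37).
Merge the second list: [-6, 1), [3, 30).
[-5, 14) meets the second set on [-5, 1), [3, 14).
[32, 37): no overlap with the second set.

[-5, 1) ∪ [3, 14)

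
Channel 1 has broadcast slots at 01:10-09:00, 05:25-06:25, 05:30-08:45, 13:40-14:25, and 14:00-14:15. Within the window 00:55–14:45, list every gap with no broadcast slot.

00:55-01:10, 09:00-13:40, 14:25-14:45

Covered (merged): 01:10-09:00, 13:40-14:25.
Uncovered inside 00:55-14:45: 00:55-01:10, 09:00-13:40, 14:25-14:45.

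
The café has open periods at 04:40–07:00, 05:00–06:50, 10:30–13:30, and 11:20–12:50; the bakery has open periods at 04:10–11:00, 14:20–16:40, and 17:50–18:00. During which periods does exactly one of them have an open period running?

04:10-04:40, 07:00-10:30, 11:00-13:30, 14:20-16:40, 17:50-18:00

Merge the first list: 04:40-07:00, 10:30-13:30.
A \ B = 11:00-13:30.
B \ A = 04:10-04:40, 07:00-10:30, 14:20-16:40, 17:50-18:00.
Union of the two gives the symmetric difference.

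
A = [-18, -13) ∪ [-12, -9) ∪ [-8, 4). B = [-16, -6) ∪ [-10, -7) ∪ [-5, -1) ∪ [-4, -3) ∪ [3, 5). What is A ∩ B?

Merge the second list: [-16, -6), [-5, -1), [3, 5).
[-18, -13) overlaps B on [-16, -13).
[-12, -9) overlaps B on [-12, -9).
[-8, 4) overlaps B on [-8, -6), [-5, -1), [3, 4).

[-16, -13) ∪ [-12, -9) ∪ [-8, -6) ∪ [-5, -1) ∪ [3, 4)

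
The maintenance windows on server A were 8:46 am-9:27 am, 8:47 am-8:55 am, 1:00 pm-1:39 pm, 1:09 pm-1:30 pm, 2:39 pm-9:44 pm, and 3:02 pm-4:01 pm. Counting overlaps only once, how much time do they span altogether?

8 h 25 min

Merged: 8:46 am–9:27 am, 1:00 pm–1:39 pm, 2:39 pm–9:44 pm.
Lengths: 41 min + 39 min + 7 h 5 min = 8 h 25 min.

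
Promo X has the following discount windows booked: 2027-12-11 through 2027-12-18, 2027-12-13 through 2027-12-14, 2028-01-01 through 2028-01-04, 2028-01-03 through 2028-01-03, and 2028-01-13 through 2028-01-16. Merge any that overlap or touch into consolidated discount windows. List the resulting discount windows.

2027-12-13 through 2027-12-14 overlaps/touches 2027-12-11 through 2027-12-18 → extend to 2027-12-11 through 2027-12-18.
2028-01-01 through 2028-01-04 is disjoint → start new block.
2028-01-03 through 2028-01-03 overlaps/touches 2028-01-01 through 2028-01-04 → extend to 2028-01-01 through 2028-01-04.
2028-01-13 through 2028-01-16 is disjoint → start new block.

2027-12-11 through 2027-12-18, 2028-01-01 through 2028-01-04, 2028-01-13 through 2028-01-16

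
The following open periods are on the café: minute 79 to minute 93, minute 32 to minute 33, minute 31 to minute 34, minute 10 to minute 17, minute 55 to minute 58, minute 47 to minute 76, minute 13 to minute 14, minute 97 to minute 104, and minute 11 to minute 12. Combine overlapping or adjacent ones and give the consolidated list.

Sort by start: minute 10 to minute 17, minute 11 to minute 12, minute 13 to minute 14, minute 31 to minute 34, minute 32 to minute 33, minute 47 to minute 76, minute 55 to minute 58, minute 79 to minute 93, minute 97 to minute 104.
minute 11 to minute 12 overlaps/touches minute 10 to minute 17 → extend to minute 10 to minute 17.
minute 13 to minute 14 overlaps/touches minute 10 to minute 17 → extend to minute 10 to minute 17.
minute 31 to minute 34 is disjoint → start new block.
minute 32 to minute 33 overlaps/touches minute 31 to minute 34 → extend to minute 31 to minute 34.
minute 47 to minute 76 is disjoint → start new block.
minute 55 to minute 58 overlaps/touches minute 47 to minute 76 → extend to minute 47 to minute 76.
minute 79 to minute 93 is disjoint → start new block.
minute 97 to minute 104 is disjoint → start new block.

minute 10 to minute 17, minute 31 to minute 34, minute 47 to minute 76, minute 79 to minute 93, minute 97 to minute 104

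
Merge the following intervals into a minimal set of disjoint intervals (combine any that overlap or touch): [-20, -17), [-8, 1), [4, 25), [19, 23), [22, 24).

[-20, -17) ∪ [-8, 1) ∪ [4, 25)

[-8, 1) is disjoint → start new block.
[4, 25) is disjoint → start new block.
[19, 23) overlaps/touches [4, 25) → extend to [4, 25).
[22, 24) overlaps/touches [4, 25) → extend to [4, 25).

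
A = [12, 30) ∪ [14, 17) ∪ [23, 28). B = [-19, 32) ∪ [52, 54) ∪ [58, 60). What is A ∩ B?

First set merges to [12, 30).
[12, 30) meets the second set on [12, 30).

[12, 30)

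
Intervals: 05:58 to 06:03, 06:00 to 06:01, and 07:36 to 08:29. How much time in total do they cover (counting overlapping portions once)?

Merged: 05:58–06:03, 07:36–08:29.
Lengths: 5 min + 53 min = 58 min.

58 min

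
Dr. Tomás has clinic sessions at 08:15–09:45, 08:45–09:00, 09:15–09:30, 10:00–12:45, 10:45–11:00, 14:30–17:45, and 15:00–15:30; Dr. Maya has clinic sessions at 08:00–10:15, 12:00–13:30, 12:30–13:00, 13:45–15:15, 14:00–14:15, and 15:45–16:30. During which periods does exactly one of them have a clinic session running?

08:00-08:15, 09:45-10:00, 10:15-12:00, 12:45-13:30, 13:45-14:30, 15:15-15:45, 16:30-17:45

First set merges to 08:15-09:45, 10:00-12:45, 14:30-17:45.
Second set merges to 08:00-10:15, 12:00-13:30, 13:45-15:15, 15:45-16:30.
Only in the first: 10:15-12:00, 15:15-15:45, 16:30-17:45.
Only in the second: 08:00-08:15, 09:45-10:00, 12:45-13:30, 13:45-14:30.
Together these are the periods covered by exactly one.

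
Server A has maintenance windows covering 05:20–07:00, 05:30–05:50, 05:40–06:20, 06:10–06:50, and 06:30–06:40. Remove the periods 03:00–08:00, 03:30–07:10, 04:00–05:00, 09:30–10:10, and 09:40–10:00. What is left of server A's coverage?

A, merged: 05:20–07:00.
B, merged: 03:00–08:00, 09:30–10:10.
05:20–07:00 lies entirely inside B → drops out.

none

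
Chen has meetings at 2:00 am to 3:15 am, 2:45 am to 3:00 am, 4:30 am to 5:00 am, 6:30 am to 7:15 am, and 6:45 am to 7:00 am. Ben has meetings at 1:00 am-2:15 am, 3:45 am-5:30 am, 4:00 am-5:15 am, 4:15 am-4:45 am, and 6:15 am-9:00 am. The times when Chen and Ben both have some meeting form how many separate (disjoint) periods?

A, merged: 2:00 am-3:15 am, 4:30 am-5:00 am, 6:30 am-7:15 am.
B, merged: 1:00 am-2:15 am, 3:45 am-5:30 am, 6:15 am-9:00 am.
A ∩ B = 2:00 am-2:15 am, 4:30 am-5:00 am, 6:30 am-7:15 am.
That is 3 disjoint pieces.

3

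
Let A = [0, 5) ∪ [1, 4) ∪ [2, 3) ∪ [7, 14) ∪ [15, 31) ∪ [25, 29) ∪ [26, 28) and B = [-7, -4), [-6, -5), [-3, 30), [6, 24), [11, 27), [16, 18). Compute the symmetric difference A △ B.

First set merges to [0, 5), [7, 14), [15, 31).
Second set merges to [-7, -4), [-3, 30).
A \ B = [30, 31).
B \ A = [-7, -4), [-3, 0), [5, 7), [14, 15).
Union of the two gives the symmetric difference.

[-7, -4) ∪ [-3, 0) ∪ [5, 7) ∪ [14, 15) ∪ [30, 31)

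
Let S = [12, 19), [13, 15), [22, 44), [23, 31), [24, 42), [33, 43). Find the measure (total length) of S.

Merged: [12, 19), [22, 44).
Lengths: 7 + 22 = 29.

29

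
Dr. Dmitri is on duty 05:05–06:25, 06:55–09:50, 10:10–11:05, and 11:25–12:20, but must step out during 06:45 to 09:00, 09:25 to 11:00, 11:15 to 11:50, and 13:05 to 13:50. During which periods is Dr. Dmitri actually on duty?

05:05–06:25 is untouched.
06:55–09:50 with B removed leaves 09:00–09:25.
10:10–11:05 with B removed leaves 11:00–11:05.
11:25–12:20 with B removed leaves 11:50–12:20.

05:05–06:25, 09:00–09:25, 11:00–11:05, 11:50–12:20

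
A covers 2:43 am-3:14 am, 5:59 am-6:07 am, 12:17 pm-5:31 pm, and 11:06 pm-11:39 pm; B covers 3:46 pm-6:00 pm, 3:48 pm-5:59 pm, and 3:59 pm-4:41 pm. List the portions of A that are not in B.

2:43 am–3:14 am, 5:59 am–6:07 am, 12:17 pm–3:46 pm, 11:06 pm–11:39 pm

Second set merges to 3:46 pm–6:00 pm.
2:43 am–3:14 am: no B overlap → unchanged.
5:59 am–6:07 am: no B overlap → unchanged.
12:17 pm–5:31 pm minus B → 12:17 pm–3:46 pm.
11:06 pm–11:39 pm: no B overlap → unchanged.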